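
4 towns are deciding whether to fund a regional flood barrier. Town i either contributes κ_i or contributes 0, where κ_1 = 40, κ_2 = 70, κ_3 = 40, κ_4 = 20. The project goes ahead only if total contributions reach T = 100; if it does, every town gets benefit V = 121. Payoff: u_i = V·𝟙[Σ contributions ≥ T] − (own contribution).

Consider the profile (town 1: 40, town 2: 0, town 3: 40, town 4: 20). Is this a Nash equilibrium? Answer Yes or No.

Yes

Total = 100 ≥ 100: provided.
Town 1 (pledges 40, payoff 81): dropping to 0 → total 60, payoff 0. No gain.
Town 2 (pledges 0, payoff 121): pledging 70 → total 170, payoff 51. No gain.
Town 3 (pledges 40, payoff 81): dropping to 0 → total 60, payoff 0. No gain.
Town 4 (pledges 20, payoff 101): dropping to 0 → total 80, payoff 0. No gain.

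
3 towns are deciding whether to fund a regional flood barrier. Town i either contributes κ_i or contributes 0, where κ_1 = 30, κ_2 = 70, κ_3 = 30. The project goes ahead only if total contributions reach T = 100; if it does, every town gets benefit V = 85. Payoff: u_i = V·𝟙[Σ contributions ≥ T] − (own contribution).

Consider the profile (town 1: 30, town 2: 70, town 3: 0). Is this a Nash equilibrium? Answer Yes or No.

Total = 100 ≥ 100: provided.
Town 1 (pledges 30, payoff 55): dropping to 0 → total 70, payoff 0. No gain.
Town 2 (pledges 70, payoff 15): dropping to 0 → total 30, payoff 0. No gain.
Town 3 (pledges 0, payoff 85): pledging 30 → total 130, payoff 55. No gain.

Yes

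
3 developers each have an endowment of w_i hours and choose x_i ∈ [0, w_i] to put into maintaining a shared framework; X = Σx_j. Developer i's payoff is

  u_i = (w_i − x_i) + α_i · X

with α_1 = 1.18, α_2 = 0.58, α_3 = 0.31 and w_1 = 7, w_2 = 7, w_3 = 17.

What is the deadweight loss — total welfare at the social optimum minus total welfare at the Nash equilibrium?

∂u_i/∂x_i = α_i − 1, so developer i contributes w_i if α_i > 1, else 0.
α_i > 1 for i ∈ {1}; NE contributions (7, 0, 0), X = 7.
W^NE = Σw_i − X^NE + (Σα_i)·X^NE = 31 + 1.07·7 = 38.49.
Planner: ∂(Σu_j)/∂x_i = Σα_j − 1 = 1.07 > 0, so everyone contributes w_i; X^SO = 31, W^SO = 31 + 1.07·31 = 64.17.
Deadweight loss = 25.68.

25.68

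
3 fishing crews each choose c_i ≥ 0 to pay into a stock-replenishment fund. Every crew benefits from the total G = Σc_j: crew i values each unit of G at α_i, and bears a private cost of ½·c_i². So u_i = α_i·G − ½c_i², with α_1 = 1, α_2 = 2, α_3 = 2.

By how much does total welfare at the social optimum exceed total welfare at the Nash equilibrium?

17

Crew i's FOC: ∂u_i/∂c_i = α_i − c_i = 0, so c_i* = α_i.
NE contributions = (1, 2, 2); G = 5.
W^NE = (Σα)·G − ½Σα_i² = 5² − ½·9 = 20.5.
Planner sets c_i = Σα_j = 5 for every i, so G^SO = 3·5 = 15.
W^SO = (Σα)·G^SO − ½·3·(Σα)² = (3/2)·5² = 37.5.
Deadweight loss = W^SO − W^NE = 17.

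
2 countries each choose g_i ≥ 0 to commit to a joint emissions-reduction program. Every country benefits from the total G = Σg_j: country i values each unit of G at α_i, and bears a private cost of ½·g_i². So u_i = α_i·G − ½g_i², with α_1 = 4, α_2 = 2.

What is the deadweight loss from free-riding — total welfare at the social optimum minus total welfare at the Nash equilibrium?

10

Country i's FOC: ∂u_i/∂g_i = α_i − g_i = 0, so g_i* = α_i.
NE contributions = (4, 2); G = 6.
W^NE = (Σα)·G − ½Σα_i² = 6² − ½·20 = 26.
Planner sets g_i = Σα_j = 6 for every i, so G^SO = 2·6 = 12.
W^SO = (Σα)·G^SO − ½·2·(Σα)² = (2/2)·6² = 36.
Deadweight loss = W^SO − W^NE = 10.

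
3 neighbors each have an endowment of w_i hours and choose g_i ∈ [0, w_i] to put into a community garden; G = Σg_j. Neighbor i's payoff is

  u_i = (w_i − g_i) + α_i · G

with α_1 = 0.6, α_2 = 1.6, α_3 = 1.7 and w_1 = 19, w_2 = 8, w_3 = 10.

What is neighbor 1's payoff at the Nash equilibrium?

29.8

∂u_i/∂g_i = α_i − 1, so neighbor i contributes w_i if α_i > 1, else 0.
α_i > 1 for i ∈ {2, 3}; NE contributions (0, 8, 10), G = 18.
u_1 = (19 − 0) + 0.6·18 = 29.8.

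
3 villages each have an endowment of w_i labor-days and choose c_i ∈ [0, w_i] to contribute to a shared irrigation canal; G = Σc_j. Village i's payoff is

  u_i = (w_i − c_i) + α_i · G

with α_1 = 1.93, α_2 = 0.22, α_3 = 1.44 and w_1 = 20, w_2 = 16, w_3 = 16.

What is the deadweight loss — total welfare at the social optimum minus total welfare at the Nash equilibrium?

41.44

∂u_i/∂c_i = α_i − 1, so village i contributes w_i if α_i > 1, else 0.
α_i > 1 for i ∈ {1, 3}; NE contributions (20, 0, 16), G = 36.
W^NE = Σw_i − G^NE + (Σα_i)·G^NE = 52 + 2.59·36 = 145.24.
Planner: ∂(Σu_j)/∂c_i = Σα_j − 1 = 2.59 > 0, so everyone contributes w_i; G^SO = 52, W^SO = 52 + 2.59·52 = 186.68.
Deadweight loss = 41.44.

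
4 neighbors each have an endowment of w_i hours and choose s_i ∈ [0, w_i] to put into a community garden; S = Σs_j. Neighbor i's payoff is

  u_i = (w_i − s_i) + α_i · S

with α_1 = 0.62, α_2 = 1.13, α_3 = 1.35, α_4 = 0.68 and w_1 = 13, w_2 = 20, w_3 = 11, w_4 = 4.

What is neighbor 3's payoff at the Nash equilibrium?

41.85

∂u_i/∂s_i = α_i − 1, so neighbor i contributes w_i if α_i > 1, else 0.
α_i > 1 for i ∈ {2, 3}; NE contributions (0, 20, 11, 0), S = 31.
u_3 = (11 − 11) + 1.35·31 = 41.85.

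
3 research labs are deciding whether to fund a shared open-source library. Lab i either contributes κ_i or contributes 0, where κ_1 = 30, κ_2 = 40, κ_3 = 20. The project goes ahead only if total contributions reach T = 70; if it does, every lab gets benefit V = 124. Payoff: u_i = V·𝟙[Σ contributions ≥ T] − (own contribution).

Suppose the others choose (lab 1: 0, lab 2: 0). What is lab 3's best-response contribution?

Others' total = 0. Even contributing 20 gives 20 < 70: no benefit either way.
Best response: 0.

0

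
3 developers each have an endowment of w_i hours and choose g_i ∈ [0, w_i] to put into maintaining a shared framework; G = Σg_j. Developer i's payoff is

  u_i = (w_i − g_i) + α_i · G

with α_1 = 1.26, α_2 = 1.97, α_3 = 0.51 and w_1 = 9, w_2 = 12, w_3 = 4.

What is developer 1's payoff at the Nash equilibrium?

26.46

∂u_i/∂g_i = α_i − 1, so developer i contributes w_i if α_i > 1, else 0.
α_i > 1 for i ∈ {1, 2}; NE contributions (9, 12, 0), G = 21.
u_1 = (9 − 9) + 1.26·21 = 26.46.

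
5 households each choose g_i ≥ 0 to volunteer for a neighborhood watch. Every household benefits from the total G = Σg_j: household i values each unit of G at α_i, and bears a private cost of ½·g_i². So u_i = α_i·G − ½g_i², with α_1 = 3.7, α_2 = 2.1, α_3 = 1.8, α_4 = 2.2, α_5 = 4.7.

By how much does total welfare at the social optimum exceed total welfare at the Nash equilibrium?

Household i's FOC: ∂u_i/∂g_i = α_i − g_i = 0, so g_i* = α_i.
NE contributions = (3.7, 2.1, 1.8, 2.2, 4.7); G = 14.5.
W^NE = (Σα)·G − ½Σα_i² = 14.5² − ½·48.27 = 186.115.
Planner sets g_i = Σα_j = 14.5 for every i, so G^SO = 5·14.5 = 72.5.
W^SO = (Σα)·G^SO − ½·5·(Σα)² = (5/2)·14.5² = 525.625.
Deadweight loss = W^SO − W^NE = 339.51.

339.51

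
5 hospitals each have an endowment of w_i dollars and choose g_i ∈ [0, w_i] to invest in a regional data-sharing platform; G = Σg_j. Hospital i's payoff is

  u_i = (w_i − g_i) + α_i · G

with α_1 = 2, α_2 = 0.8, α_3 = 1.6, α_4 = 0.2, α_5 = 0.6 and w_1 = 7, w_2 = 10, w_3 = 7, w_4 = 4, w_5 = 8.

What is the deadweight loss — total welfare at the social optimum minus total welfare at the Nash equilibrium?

92.4

∂u_i/∂g_i = α_i − 1, so hospital i contributes w_i if α_i > 1, else 0.
α_i > 1 for i ∈ {1, 3}; NE contributions (7, 0, 7, 0, 0), G = 14.
W^NE = Σw_i − G^NE + (Σα_i)·G^NE = 36 + 4.2·14 = 94.8.
Planner: ∂(Σu_j)/∂g_i = Σα_j − 1 = 4.2 > 0, so everyone contributes w_i; G^SO = 36, W^SO = 36 + 4.2·36 = 187.2.
Deadweight loss = 92.4.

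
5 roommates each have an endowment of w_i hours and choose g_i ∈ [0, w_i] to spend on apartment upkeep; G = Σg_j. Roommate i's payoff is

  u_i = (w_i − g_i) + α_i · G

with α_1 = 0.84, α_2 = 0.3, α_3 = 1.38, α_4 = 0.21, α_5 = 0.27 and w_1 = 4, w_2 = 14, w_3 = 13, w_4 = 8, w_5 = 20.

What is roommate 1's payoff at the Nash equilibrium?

∂u_i/∂g_i = α_i − 1, so roommate i contributes w_i if α_i > 1, else 0.
α_i > 1 for i ∈ {3}; NE contributions (0, 0, 13, 0, 0), G = 13.
u_1 = (4 − 0) + 0.84·13 = 14.92.

14.92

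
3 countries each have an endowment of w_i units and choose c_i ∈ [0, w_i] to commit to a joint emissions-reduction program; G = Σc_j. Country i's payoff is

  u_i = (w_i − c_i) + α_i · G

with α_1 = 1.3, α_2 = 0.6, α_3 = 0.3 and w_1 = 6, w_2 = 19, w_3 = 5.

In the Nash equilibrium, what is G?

∂u_i/∂c_i = α_i − 1, so country i contributes w_i if α_i > 1, else 0.
α_i > 1 for i ∈ {1}; NE contributions (6, 0, 0), G = 6.

6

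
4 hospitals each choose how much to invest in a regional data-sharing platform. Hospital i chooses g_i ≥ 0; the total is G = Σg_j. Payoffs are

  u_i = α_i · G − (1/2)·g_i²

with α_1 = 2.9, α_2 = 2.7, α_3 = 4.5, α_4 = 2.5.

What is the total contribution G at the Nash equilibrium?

Hospital i's FOC: ∂u_i/∂g_i = α_i − g_i = 0, so g_i* = α_i.
NE contributions = (2.9, 2.7, 4.5, 2.5); G = 12.6.

12.6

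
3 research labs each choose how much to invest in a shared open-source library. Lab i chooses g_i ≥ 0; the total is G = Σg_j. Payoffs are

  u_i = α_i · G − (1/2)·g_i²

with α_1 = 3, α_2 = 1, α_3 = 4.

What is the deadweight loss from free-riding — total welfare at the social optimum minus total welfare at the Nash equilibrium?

Lab i's FOC: ∂u_i/∂g_i = α_i − g_i = 0, so g_i* = α_i.
NE contributions = (3, 1, 4); G = 8.
W^NE = (Σα)·G − ½Σα_i² = 8² − ½·26 = 51.
Planner sets g_i = Σα_j = 8 for every i, so G^SO = 3·8 = 24.
W^SO = (Σα)·G^SO − ½·3·(Σα)² = (3/2)·8² = 96.
Deadweight loss = W^SO − W^NE = 45.

45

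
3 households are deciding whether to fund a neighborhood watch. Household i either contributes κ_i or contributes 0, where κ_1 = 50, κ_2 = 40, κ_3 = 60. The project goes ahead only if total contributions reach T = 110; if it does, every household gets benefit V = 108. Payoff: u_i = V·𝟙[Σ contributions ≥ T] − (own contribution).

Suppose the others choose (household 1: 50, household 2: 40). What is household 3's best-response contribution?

60

Others' total = 90. Contributing 60 brings total to 150 ≥ 110: gain V − κ_3 = 48.
Best response: 60.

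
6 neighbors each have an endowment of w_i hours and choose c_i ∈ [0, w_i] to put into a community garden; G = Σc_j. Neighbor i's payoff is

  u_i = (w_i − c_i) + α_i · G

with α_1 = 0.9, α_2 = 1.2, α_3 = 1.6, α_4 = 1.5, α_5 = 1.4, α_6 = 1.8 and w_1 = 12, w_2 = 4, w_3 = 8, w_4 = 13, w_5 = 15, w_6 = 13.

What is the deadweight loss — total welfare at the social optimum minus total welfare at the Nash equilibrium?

88.8

∂u_i/∂c_i = α_i − 1, so neighbor i contributes w_i if α_i > 1, else 0.
α_i > 1 for i ∈ {2, 3, 4, 5, 6}; NE contributions (0, 4, 8, 13, 15, 13), G = 53.
W^NE = Σw_i − G^NE + (Σα_i)·G^NE = 65 + 7.4·53 = 457.2.
Planner: ∂(Σu_j)/∂c_i = Σα_j − 1 = 7.4 > 0, so everyone contributes w_i; G^SO = 65, W^SO = 65 + 7.4·65 = 546.
Deadweight loss = 88.8.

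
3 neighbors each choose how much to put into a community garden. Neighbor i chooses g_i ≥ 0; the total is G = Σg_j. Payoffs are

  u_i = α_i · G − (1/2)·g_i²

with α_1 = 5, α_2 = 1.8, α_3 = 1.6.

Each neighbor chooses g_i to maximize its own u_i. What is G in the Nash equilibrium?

8.4

Neighbor i's FOC: ∂u_i/∂g_i = α_i − g_i = 0, so g_i* = α_i.
NE contributions = (5, 1.8, 1.6); G = 8.4.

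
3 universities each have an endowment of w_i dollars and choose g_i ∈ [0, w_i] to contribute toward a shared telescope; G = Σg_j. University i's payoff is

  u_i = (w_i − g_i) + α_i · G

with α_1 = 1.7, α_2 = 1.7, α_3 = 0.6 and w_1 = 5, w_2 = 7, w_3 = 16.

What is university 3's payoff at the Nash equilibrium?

∂u_i/∂g_i = α_i − 1, so university i contributes w_i if α_i > 1, else 0.
α_i > 1 for i ∈ {1, 2}; NE contributions (5, 7, 0), G = 12.
u_3 = (16 − 0) + 0.6·12 = 23.2.

23.2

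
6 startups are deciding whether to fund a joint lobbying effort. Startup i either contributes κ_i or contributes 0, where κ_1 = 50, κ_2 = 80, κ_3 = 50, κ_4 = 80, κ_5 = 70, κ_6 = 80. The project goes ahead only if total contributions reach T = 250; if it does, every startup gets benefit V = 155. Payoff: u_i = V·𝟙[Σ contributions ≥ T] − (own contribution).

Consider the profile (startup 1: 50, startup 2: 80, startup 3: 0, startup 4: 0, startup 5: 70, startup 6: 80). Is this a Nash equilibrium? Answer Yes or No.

Yes

Total = 280 ≥ 250: provided.
Startup 1 (pledges 50, payoff 105): dropping to 0 → total 230, payoff 0. No gain.
Startup 2 (pledges 80, payoff 75): dropping to 0 → total 200, payoff 0. No gain.
Startup 3 (pledges 0, payoff 155): pledging 50 → total 330, payoff 105. No gain.
Startup 4 (pledges 0, payoff 155): pledging 80 → total 360, payoff 75. No gain.
Startup 5 (pledges 70, payoff 85): dropping to 0 → total 210, payoff 0. No gain.
Startup 6 (pledges 80, payoff 75): dropping to 0 → total 200, payoff 0. No gain.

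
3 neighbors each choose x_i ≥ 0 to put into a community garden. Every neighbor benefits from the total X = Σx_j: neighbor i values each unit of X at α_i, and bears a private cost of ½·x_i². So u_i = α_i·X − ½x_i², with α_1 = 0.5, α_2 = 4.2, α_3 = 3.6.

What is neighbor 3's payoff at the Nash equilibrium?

23.4

Neighbor i's FOC: ∂u_i/∂x_i = α_i − x_i = 0, so x_i* = α_i.
NE contributions = (0.5, 4.2, 3.6); X = 8.3.
u_3 = α_3·X − ½·(x_3)² = 3.6·8.3 − ½·3.6² = 23.4.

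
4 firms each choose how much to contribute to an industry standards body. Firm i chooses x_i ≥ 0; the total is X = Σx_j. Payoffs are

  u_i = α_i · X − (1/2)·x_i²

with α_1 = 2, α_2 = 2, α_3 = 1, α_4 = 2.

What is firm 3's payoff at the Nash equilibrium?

Firm i's FOC: ∂u_i/∂x_i = α_i − x_i = 0, so x_i* = α_i.
NE contributions = (2, 2, 1, 2); X = 7.
u_3 = α_3·X − ½·(x_3)² = 1·7 − ½·1² = 6.5.

6.5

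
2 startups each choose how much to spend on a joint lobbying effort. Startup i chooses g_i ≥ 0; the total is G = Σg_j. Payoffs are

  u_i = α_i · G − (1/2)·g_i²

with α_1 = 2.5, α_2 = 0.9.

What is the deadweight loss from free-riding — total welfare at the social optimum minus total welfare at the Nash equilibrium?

3.53

Startup i's FOC: ∂u_i/∂g_i = α_i − g_i = 0, so g_i* = α_i.
NE contributions = (2.5, 0.9); G = 3.4.
W^NE = (Σα)·G − ½Σα_i² = 3.4² − ½·7.06 = 8.03.
Planner sets g_i = Σα_j = 3.4 for every i, so G^SO = 2·3.4 = 6.8.
W^SO = (Σα)·G^SO − ½·2·(Σα)² = (2/2)·3.4² = 11.56.
Deadweight loss = W^SO − W^NE = 3.53.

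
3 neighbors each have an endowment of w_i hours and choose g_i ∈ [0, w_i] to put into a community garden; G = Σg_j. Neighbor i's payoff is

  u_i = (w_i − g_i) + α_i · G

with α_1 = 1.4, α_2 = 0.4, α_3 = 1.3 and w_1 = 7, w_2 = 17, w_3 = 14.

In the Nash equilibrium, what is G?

21

∂u_i/∂g_i = α_i − 1, so neighbor i contributes w_i if α_i > 1, else 0.
α_i > 1 for i ∈ {1, 3}; NE contributions (7, 0, 14), G = 21.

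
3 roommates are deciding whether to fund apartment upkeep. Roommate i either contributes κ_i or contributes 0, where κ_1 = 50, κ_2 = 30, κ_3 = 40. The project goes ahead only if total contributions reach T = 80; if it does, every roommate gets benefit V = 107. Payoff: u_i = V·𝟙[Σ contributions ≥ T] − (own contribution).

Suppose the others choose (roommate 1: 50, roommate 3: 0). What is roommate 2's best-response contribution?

30

Others' total = 50. Contributing 30 brings total to 80 ≥ 80: gain V − κ_2 = 77.
Best response: 30.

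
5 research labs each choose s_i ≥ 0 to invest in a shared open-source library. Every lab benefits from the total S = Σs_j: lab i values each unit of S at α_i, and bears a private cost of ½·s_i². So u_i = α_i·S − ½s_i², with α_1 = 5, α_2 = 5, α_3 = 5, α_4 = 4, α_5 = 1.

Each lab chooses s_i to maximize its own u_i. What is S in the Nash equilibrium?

20

Lab i's FOC: ∂u_i/∂s_i = α_i − s_i = 0, so s_i* = α_i.
NE contributions = (5, 5, 5, 4, 1); S = 20.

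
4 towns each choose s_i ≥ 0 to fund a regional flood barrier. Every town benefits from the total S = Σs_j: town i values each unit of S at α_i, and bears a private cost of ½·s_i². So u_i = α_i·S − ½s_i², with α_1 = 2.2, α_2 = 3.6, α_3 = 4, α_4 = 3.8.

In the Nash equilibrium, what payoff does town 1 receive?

Town i's FOC: ∂u_i/∂s_i = α_i − s_i = 0, so s_i* = α_i.
NE contributions = (2.2, 3.6, 4, 3.8); S = 13.6.
u_1 = α_1·S − ½·(s_1)² = 2.2·13.6 − ½·2.2² = 27.5.

27.5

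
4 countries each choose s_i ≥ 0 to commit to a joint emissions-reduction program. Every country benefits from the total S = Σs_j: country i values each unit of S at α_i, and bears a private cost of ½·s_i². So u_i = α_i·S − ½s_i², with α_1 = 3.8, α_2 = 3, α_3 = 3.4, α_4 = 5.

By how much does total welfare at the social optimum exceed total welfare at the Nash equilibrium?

Country i's FOC: ∂u_i/∂s_i = α_i − s_i = 0, so s_i* = α_i.
NE contributions = (3.8, 3, 3.4, 5); S = 15.2.
W^NE = (Σα)·S − ½Σα_i² = 15.2² − ½·60 = 201.04.
Planner sets s_i = Σα_j = 15.2 for every i, so S^SO = 4·15.2 = 60.8.
W^SO = (Σα)·S^SO − ½·4·(Σα)² = (4/2)·15.2² = 462.08.
Deadweight loss = W^SO − W^NE = 261.04.

261.04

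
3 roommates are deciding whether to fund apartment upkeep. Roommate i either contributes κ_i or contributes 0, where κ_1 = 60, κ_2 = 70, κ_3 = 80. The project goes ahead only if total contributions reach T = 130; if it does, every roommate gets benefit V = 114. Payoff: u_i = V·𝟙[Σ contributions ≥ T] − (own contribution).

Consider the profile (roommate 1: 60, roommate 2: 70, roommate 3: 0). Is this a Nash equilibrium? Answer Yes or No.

Yes

Total = 130 ≥ 130: provided.
Roommate 1 (pledges 60, payoff 54): dropping to 0 → total 70, payoff 0. No gain.
Roommate 2 (pledges 70, payoff 44): dropping to 0 → total 60, payoff 0. No gain.
Roommate 3 (pledges 0, payoff 114): pledging 80 → total 210, payoff 34. No gain.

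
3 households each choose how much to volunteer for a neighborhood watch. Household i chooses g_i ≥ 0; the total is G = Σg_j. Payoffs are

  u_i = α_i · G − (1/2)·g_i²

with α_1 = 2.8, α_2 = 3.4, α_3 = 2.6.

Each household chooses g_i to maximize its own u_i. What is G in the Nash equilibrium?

8.8

Household i's FOC: ∂u_i/∂g_i = α_i − g_i = 0, so g_i* = α_i.
NE contributions = (2.8, 3.4, 2.6); G = 8.8.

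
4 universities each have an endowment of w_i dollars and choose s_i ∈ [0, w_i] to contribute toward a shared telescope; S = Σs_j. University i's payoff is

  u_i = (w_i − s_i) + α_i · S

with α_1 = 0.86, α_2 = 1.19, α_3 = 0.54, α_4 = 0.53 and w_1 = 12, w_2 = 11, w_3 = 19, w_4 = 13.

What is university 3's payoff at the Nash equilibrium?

24.94

∂u_i/∂s_i = α_i − 1, so university i contributes w_i if α_i > 1, else 0.
α_i > 1 for i ∈ {2}; NE contributions (0, 11, 0, 0), S = 11.
u_3 = (19 − 0) + 0.54·11 = 24.94.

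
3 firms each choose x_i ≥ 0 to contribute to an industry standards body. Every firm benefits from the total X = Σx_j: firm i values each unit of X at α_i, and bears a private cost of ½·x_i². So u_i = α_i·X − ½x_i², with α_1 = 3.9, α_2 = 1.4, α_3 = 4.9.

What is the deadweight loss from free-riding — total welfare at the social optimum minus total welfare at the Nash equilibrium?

Firm i's FOC: ∂u_i/∂x_i = α_i − x_i = 0, so x_i* = α_i.
NE contributions = (3.9, 1.4, 4.9); X = 10.2.
W^NE = (Σα)·X − ½Σα_i² = 10.2² − ½·41.18 = 83.45.
Planner sets x_i = Σα_j = 10.2 for every i, so X^SO = 3·10.2 = 30.6.
W^SO = (Σα)·X^SO − ½·3·(Σα)² = (3/2)·10.2² = 156.06.
Deadweight loss = W^SO − W^NE = 72.61.

72.61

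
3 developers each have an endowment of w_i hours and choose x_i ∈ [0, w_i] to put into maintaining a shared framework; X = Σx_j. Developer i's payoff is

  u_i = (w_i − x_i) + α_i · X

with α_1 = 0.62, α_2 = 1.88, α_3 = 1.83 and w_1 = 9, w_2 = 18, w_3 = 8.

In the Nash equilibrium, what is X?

∂u_i/∂x_i = α_i − 1, so developer i contributes w_i if α_i > 1, else 0.
α_i > 1 for i ∈ {2, 3}; NE contributions (0, 18, 8), X = 26.

26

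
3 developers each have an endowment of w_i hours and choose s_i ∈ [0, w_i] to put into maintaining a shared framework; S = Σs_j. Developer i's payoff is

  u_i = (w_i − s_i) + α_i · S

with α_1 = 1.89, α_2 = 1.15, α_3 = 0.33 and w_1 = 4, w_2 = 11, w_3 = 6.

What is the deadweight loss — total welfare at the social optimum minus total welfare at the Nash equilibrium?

∂u_i/∂s_i = α_i − 1, so developer i contributes w_i if α_i > 1, else 0.
α_i > 1 for i ∈ {1, 2}; NE contributions (4, 11, 0), S = 15.
W^NE = Σw_i − S^NE + (Σα_i)·S^NE = 21 + 2.37·15 = 56.55.
Planner: ∂(Σu_j)/∂s_i = Σα_j − 1 = 2.37 > 0, so everyone contributes w_i; S^SO = 21, W^SO = 21 + 2.37·21 = 70.77.
Deadweight loss = 14.22.

14.22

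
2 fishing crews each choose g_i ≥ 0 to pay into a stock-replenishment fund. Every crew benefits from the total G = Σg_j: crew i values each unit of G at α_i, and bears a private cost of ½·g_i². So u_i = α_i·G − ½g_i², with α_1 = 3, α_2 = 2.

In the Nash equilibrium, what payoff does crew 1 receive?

10.5

Crew i's FOC: ∂u_i/∂g_i = α_i − g_i = 0, so g_i* = α_i.
NE contributions = (3, 2); G = 5.
u_1 = α_1·G − ½·(g_1)² = 3·5 − ½·3² = 10.5.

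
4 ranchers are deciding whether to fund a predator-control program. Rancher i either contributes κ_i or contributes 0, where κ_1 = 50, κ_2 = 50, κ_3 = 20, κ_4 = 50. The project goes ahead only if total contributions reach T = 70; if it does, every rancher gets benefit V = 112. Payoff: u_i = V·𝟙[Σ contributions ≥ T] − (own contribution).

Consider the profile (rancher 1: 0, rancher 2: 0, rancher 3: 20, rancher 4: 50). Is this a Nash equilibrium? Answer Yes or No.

Yes

Total = 70 ≥ 70: provided.
Rancher 1 (pledges 0, payoff 112): pledging 50 → total 120, payoff 62. No gain.
Rancher 2 (pledges 0, payoff 112): pledging 50 → total 120, payoff 62. No gain.
Rancher 3 (pledges 20, payoff 92): dropping to 0 → total 50, payoff 0. No gain.
Rancher 4 (pledges 50, payoff 62): dropping to 0 → total 20, payoff 0. No gain.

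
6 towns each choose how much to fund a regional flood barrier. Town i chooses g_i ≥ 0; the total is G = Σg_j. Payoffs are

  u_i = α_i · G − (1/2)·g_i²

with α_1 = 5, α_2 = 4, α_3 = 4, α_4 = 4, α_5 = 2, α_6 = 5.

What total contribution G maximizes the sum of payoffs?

Planner FOC: ∂(Σu_j)/∂g_i = (Σα_j) − g_i = 0, so g_i^SO = Σα_j = 24 for every i; G^SO = 144.

144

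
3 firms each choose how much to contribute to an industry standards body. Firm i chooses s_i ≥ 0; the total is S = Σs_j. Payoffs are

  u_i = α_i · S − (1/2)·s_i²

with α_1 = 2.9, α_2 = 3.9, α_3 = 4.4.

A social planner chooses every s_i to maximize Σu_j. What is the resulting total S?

33.6

Planner FOC: ∂(Σu_j)/∂s_i = (Σα_j) − s_i = 0, so s_i^SO = Σα_j = 11.2 for every i; S^SO = 33.6.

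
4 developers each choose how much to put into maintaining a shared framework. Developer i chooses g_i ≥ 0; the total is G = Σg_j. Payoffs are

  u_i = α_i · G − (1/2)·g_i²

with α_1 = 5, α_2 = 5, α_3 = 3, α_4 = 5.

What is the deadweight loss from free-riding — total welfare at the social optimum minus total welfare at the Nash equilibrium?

366

Developer i's FOC: ∂u_i/∂g_i = α_i − g_i = 0, so g_i* = α_i.
NE contributions = (5, 5, 3, 5); G = 18.
W^NE = (Σα)·G − ½Σα_i² = 18² − ½·84 = 282.
Planner sets g_i = Σα_j = 18 for every i, so G^SO = 4·18 = 72.
W^SO = (Σα)·G^SO − ½·4·(Σα)² = (4/2)·18² = 648.
Deadweight loss = W^SO − W^NE = 366.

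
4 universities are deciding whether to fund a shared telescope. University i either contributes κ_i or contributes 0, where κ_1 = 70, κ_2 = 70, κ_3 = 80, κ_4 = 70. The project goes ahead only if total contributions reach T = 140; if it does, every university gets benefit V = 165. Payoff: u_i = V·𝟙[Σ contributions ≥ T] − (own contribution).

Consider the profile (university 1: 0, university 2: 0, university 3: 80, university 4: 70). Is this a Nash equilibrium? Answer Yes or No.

Total = 150 ≥ 140: provided.
University 1 (pledges 0, payoff 165): pledging 70 → total 220, payoff 95. No gain.
University 2 (pledges 0, payoff 165): pledging 70 → total 220, payoff 95. No gain.
University 3 (pledges 80, payoff 85): dropping to 0 → total 70, payoff 0. No gain.
University 4 (pledges 70, payoff 95): dropping to 0 → total 80, payoff 0. No gain.

Yes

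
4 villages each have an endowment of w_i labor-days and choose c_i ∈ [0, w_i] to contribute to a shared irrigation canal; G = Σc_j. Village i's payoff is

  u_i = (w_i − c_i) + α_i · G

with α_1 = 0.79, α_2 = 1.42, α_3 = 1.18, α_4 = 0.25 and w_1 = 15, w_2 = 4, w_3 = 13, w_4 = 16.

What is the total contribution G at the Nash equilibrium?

17

∂u_i/∂c_i = α_i − 1, so village i contributes w_i if α_i > 1, else 0.
α_i > 1 for i ∈ {2, 3}; NE contributions (0, 4, 13, 0), G = 17.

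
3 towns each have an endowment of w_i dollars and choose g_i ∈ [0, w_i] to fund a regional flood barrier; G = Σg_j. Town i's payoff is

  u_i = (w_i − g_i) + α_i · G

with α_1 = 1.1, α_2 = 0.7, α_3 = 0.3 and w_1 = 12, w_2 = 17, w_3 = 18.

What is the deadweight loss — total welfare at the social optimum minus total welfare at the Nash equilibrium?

∂u_i/∂g_i = α_i − 1, so town i contributes w_i if α_i > 1, else 0.
α_i > 1 for i ∈ {1}; NE contributions (12, 0, 0), G = 12.
W^NE = Σw_i − G^NE + (Σα_i)·G^NE = 47 + 1.1·12 = 60.2.
Planner: ∂(Σu_j)/∂g_i = Σα_j − 1 = 1.1 > 0, so everyone contributes w_i; G^SO = 47, W^SO = 47 + 1.1·47 = 98.7.
Deadweight loss = 38.5.

38.5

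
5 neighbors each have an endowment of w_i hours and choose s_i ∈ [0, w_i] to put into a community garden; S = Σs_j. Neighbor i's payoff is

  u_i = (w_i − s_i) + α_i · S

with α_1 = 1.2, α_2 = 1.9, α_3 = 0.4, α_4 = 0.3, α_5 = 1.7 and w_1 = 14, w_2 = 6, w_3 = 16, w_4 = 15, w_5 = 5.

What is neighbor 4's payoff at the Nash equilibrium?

∂u_i/∂s_i = α_i − 1, so neighbor i contributes w_i if α_i > 1, else 0.
α_i > 1 for i ∈ {1, 2, 5}; NE contributions (14, 6, 0, 0, 5), S = 25.
u_4 = (15 − 0) + 0.3·25 = 22.5.

22.5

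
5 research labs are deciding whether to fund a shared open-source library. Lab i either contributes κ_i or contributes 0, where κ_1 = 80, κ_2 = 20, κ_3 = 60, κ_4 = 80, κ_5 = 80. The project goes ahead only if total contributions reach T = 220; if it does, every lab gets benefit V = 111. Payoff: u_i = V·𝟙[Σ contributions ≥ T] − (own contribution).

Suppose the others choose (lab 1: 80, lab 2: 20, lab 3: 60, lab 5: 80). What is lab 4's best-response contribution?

0

Others' total = 240 ≥ 220; contributing adds cost 80 for no extra benefit.
Best response: 0.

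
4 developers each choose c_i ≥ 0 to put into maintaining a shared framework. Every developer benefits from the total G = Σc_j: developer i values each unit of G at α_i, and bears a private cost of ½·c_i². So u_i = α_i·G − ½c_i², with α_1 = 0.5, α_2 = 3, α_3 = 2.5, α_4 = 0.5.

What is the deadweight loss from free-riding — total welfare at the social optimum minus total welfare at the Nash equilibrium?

Developer i's FOC: ∂u_i/∂c_i = α_i − c_i = 0, so c_i* = α_i.
NE contributions = (0.5, 3, 2.5, 0.5); G = 6.5.
W^NE = (Σα)·G − ½Σα_i² = 6.5² − ½·15.75 = 34.375.
Planner sets c_i = Σα_j = 6.5 for every i, so G^SO = 4·6.5 = 26.
W^SO = (Σα)·G^SO − ½·4·(Σα)² = (4/2)·6.5² = 84.5.
Deadweight loss = W^SO − W^NE = 50.125.

50.125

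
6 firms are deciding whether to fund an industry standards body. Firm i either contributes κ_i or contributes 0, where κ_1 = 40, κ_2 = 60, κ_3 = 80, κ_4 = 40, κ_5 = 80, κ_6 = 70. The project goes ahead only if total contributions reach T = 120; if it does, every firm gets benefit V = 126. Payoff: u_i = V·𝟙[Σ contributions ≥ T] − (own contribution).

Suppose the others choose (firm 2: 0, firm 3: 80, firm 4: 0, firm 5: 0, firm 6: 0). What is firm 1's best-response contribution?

40

Others' total = 80. Contributing 40 brings total to 120 ≥ 120: gain V − κ_1 = 86.
Best response: 40.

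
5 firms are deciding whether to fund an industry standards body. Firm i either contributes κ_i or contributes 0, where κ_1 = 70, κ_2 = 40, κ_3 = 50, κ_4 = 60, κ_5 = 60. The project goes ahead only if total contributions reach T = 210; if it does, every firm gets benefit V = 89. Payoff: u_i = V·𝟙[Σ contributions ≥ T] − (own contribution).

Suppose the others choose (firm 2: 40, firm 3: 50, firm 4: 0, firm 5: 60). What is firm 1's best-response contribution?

70

Others' total = 150. Contributing 70 brings total to 220 ≥ 210: gain V − κ_1 = 19.
Best response: 70.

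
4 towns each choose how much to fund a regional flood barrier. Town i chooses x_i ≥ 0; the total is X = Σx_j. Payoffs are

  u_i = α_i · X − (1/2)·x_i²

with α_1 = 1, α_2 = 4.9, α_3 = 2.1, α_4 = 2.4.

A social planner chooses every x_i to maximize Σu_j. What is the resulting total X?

41.6

Planner FOC: ∂(Σu_j)/∂x_i = (Σα_j) − x_i = 0, so x_i^SO = Σα_j = 10.4 for every i; X^SO = 41.6.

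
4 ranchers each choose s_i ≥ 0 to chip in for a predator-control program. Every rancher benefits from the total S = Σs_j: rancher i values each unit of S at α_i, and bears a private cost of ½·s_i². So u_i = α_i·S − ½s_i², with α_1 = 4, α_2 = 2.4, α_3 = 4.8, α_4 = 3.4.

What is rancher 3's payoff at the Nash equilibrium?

58.56

Rancher i's FOC: ∂u_i/∂s_i = α_i − s_i = 0, so s_i* = α_i.
NE contributions = (4, 2.4, 4.8, 3.4); S = 14.6.
u_3 = α_3·S − ½·(s_3)² = 4.8·14.6 − ½·4.8² = 58.56.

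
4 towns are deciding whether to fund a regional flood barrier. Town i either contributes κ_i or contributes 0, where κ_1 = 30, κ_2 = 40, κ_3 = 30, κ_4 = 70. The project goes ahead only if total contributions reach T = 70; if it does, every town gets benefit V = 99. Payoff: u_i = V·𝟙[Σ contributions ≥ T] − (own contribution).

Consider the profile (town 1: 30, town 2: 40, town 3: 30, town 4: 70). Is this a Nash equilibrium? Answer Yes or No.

Total = 170 ≥ 70: provided.
Town 1 (pledges 30, payoff 69): dropping to 0 → total 140, payoff 99. Profitable deviation.

No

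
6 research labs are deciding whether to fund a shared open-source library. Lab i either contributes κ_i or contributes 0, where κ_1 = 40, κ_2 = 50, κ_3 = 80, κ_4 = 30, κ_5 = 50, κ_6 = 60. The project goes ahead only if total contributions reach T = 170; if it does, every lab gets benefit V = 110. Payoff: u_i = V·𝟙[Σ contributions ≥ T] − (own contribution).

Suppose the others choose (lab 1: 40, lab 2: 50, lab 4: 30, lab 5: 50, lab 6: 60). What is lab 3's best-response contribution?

Others' total = 230 ≥ 170; contributing adds cost 80 for no extra benefit.
Best response: 0.

0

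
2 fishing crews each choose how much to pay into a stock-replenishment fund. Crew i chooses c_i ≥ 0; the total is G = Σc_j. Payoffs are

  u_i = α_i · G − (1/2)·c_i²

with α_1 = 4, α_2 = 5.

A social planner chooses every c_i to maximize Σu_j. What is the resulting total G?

Planner FOC: ∂(Σu_j)/∂c_i = (Σα_j) − c_i = 0, so c_i^SO = Σα_j = 9 for every i; G^SO = 18.

18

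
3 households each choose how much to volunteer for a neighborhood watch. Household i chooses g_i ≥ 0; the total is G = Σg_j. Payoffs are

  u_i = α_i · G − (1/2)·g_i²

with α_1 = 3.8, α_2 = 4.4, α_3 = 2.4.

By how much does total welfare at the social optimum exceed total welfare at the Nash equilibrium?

75.96

Household i's FOC: ∂u_i/∂g_i = α_i − g_i = 0, so g_i* = α_i.
NE contributions = (3.8, 4.4, 2.4); G = 10.6.
W^NE = (Σα)·G − ½Σα_i² = 10.6² − ½·39.56 = 92.58.
Planner sets g_i = Σα_j = 10.6 for every i, so G^SO = 3·10.6 = 31.8.
W^SO = (Σα)·G^SO − ½·3·(Σα)² = (3/2)·10.6² = 168.54.
Deadweight loss = W^SO − W^NE = 75.96.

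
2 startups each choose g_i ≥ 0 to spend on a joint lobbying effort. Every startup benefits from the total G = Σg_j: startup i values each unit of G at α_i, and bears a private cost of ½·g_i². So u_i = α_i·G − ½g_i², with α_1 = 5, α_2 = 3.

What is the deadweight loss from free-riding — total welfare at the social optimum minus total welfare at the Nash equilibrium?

17

Startup i's FOC: ∂u_i/∂g_i = α_i − g_i = 0, so g_i* = α_i.
NE contributions = (5, 3); G = 8.
W^NE = (Σα)·G − ½Σα_i² = 8² − ½·34 = 47.
Planner sets g_i = Σα_j = 8 for every i, so G^SO = 2·8 = 16.
W^SO = (Σα)·G^SO − ½·2·(Σα)² = (2/2)·8² = 64.
Deadweight loss = W^SO − W^NE = 17.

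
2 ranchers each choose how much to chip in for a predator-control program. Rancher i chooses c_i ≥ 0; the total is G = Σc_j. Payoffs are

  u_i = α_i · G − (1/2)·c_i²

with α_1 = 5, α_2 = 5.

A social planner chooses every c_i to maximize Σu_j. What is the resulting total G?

20

Planner FOC: ∂(Σu_j)/∂c_i = (Σα_j) − c_i = 0, so c_i^SO = Σα_j = 10 for every i; G^SO = 20.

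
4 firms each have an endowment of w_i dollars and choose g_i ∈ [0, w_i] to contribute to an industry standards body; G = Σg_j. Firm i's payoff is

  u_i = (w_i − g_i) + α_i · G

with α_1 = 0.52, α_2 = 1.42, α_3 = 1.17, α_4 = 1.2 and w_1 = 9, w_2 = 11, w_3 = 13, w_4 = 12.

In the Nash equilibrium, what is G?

∂u_i/∂g_i = α_i − 1, so firm i contributes w_i if α_i > 1, else 0.
α_i > 1 for i ∈ {2, 3, 4}; NE contributions (0, 11, 13, 12), G = 36.

36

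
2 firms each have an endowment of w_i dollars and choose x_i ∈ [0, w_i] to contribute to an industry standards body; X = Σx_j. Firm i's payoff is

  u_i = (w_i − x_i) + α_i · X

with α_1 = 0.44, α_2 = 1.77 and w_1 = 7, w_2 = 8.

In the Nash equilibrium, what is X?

8

∂u_i/∂x_i = α_i − 1, so firm i contributes w_i if α_i > 1, else 0.
α_i > 1 for i ∈ {2}; NE contributions (0, 8), X = 8.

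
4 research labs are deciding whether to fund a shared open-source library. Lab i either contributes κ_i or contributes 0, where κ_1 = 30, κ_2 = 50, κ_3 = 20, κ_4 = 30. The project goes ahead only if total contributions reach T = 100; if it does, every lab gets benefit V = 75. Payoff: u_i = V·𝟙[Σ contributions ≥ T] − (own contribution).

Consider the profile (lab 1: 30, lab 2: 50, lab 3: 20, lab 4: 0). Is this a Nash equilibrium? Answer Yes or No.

Total = 100 ≥ 100: provided.
Lab 1 (pledges 30, payoff 45): dropping to 0 → total 70, payoff 0. No gain.
Lab 2 (pledges 50, payoff 25): dropping to 0 → total 50, payoff 0. No gain.
Lab 3 (pledges 20, payoff 55): dropping to 0 → total 80, payoff 0. No gain.
Lab 4 (pledges 0, payoff 75): pledging 30 → total 130, payoff 45. No gain.

Yes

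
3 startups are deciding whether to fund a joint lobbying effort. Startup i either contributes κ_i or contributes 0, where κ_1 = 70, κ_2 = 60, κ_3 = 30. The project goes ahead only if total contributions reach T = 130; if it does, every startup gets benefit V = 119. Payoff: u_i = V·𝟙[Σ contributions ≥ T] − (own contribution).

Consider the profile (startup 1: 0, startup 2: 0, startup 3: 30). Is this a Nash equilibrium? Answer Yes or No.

No

Total = 30 < 130: not provided.
Startup 1 (pledges 0, payoff 0): pledging 70 → total 100, payoff -70. No gain.
Startup 2 (pledges 0, payoff 0): pledging 60 → total 90, payoff -60. No gain.
Startup 3 (pledges 30, payoff -30): dropping to 0 → total 0, payoff 0. Profitable deviation.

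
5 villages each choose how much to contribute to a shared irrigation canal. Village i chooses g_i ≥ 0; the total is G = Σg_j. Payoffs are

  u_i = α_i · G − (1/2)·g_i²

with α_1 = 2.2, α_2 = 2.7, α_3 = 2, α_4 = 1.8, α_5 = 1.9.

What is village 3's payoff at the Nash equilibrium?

19.2

Village i's FOC: ∂u_i/∂g_i = α_i − g_i = 0, so g_i* = α_i.
NE contributions = (2.2, 2.7, 2, 1.8, 1.9); G = 10.6.
u_3 = α_3·G − ½·(g_3)² = 2·10.6 − ½·2² = 19.2.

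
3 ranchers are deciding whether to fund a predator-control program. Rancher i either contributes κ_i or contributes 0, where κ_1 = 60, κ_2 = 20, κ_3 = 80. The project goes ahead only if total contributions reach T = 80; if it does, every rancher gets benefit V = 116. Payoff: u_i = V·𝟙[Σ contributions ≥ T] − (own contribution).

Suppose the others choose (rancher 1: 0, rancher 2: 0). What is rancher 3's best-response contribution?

80

Others' total = 0. Contributing 80 brings total to 80 ≥ 80: gain V − κ_3 = 36.
Best response: 80.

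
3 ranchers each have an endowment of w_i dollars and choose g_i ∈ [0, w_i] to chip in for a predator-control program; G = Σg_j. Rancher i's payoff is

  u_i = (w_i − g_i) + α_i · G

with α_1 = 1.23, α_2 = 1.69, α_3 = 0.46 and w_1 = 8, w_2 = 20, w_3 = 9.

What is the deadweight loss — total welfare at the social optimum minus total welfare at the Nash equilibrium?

∂u_i/∂g_i = α_i − 1, so rancher i contributes w_i if α_i > 1, else 0.
α_i > 1 for i ∈ {1, 2}; NE contributions (8, 20, 0), G = 28.
W^NE = Σw_i − G^NE + (Σα_i)·G^NE = 37 + 2.38·28 = 103.64.
Planner: ∂(Σu_j)/∂g_i = Σα_j − 1 = 2.38 > 0, so everyone contributes w_i; G^SO = 37, W^SO = 37 + 2.38·37 = 125.06.
Deadweight loss = 21.42.

21.42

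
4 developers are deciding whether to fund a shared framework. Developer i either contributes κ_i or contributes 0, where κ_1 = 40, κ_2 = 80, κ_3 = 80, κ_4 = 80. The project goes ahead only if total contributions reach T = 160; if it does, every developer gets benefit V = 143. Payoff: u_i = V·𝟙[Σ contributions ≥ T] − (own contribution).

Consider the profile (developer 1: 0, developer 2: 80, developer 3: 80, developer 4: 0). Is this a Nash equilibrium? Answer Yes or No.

Total = 160 ≥ 160: provided.
Developer 1 (pledges 0, payoff 143): pledging 40 → total 200, payoff 103. No gain.
Developer 2 (pledges 80, payoff 63): dropping to 0 → total 80, payoff 0. No gain.
Developer 3 (pledges 80, payoff 63): dropping to 0 → total 80, payoff 0. No gain.
Developer 4 (pledges 0, payoff 143): pledging 80 → total 240, payoff 63. No gain.

Yes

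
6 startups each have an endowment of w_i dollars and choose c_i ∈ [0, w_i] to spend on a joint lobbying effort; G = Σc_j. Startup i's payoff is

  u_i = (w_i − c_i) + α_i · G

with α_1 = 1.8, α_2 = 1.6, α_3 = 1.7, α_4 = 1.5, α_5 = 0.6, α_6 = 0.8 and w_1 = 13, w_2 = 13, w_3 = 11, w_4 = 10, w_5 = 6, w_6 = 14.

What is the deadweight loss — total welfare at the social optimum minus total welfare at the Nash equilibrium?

140

∂u_i/∂c_i = α_i − 1, so startup i contributes w_i if α_i > 1, else 0.
α_i > 1 for i ∈ {1, 2, 3, 4}; NE contributions (13, 13, 11, 10, 0, 0), G = 47.
W^NE = Σw_i − G^NE + (Σα_i)·G^NE = 67 + 7·47 = 396.
Planner: ∂(Σu_j)/∂c_i = Σα_j − 1 = 7 > 0, so everyone contributes w_i; G^SO = 67, W^SO = 67 + 7·67 = 536.
Deadweight loss = 140.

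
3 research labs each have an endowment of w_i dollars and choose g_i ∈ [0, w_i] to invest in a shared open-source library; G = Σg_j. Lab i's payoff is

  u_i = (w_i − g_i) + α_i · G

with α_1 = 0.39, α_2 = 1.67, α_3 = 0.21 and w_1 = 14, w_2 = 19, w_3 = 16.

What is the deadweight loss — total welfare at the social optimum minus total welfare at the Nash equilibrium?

∂u_i/∂g_i = α_i − 1, so lab i contributes w_i if α_i > 1, else 0.
α_i > 1 for i ∈ {2}; NE contributions (0, 19, 0), G = 19.
W^NE = Σw_i − G^NE + (Σα_i)·G^NE = 49 + 1.27·19 = 73.13.
Planner: ∂(Σu_j)/∂g_i = Σα_j − 1 = 1.27 > 0, so everyone contributes w_i; G^SO = 49, W^SO = 49 + 1.27·49 = 111.23.
Deadweight loss = 38.1.

38.1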